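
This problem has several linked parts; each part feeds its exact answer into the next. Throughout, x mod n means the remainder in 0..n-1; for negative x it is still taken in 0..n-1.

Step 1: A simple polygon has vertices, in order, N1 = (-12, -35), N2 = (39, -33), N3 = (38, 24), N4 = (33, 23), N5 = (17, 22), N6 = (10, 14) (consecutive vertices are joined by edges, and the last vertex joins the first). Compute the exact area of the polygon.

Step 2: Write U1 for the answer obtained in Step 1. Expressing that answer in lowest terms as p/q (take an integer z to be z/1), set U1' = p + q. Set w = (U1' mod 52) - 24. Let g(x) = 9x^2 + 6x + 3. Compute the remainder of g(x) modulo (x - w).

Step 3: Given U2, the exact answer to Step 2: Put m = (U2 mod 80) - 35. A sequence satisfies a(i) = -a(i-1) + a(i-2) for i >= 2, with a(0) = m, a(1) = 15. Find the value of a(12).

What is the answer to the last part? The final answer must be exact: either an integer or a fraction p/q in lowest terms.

-4741

Step 1: cross terms: (-12*-33 - 39*-35)=1761, (39*24 - 38*-33)=2190, (38*23 - 33*24)=82, (33*22 - 17*23)=335, (17*14 - 10*22)=18, (10*-35 - -12*14)=-182; twice the area = |4204| = 4204; area = 2102; answer 2102
Step 2: U1 = 2102; threaded value p + q = 2103; w = -1; remainder = value at the root: 9*(-1)^2 + 6*(-1)^1 + 3 = (9) + (-6) + (3) = 6; answer 6
Step 3: U2 = 6; m = -29; a(2) = -1*(15) + 1*(-29) = -44; iterating: a(2)=-44, a(3)=59, a(4)=-103, a(5)=162, a(6)=-265, a(7)=427, a(8)=-692, a(9)=1119, a(10)=-1811, a(11)=2930, a(12)=-4741; answer -4741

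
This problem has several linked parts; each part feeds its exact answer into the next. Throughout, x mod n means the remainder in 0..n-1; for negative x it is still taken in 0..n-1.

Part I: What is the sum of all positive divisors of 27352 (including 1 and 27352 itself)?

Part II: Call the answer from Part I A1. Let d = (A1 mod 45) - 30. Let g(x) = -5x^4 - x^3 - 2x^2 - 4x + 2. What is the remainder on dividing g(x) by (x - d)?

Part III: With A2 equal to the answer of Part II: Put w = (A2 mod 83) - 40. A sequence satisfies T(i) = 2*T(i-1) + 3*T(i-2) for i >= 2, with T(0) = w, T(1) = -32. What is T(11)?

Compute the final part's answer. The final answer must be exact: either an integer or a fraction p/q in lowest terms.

Part I: 27352 = 2^3 * 13 * 263; sigma = (1 + 2 + 4 + 8) * (1 + 13) * (1 + 263) = 15 * 14 * 264 = 55440; answer 55440
Part II: A1 = 55440; d = -30; remainder = value at the root: -5*(-30)^4 - 1*(-30)^3 - 2*(-30)^2 - 4*(-30)^1 + 2 = (-4050000) + (27000) + (-1800) + (120) + (2) = -4024678; answer -4024678
Part III: A2 = -4024678; w = 35; T(2) = 2*(-32) + 3*(35) = 41; iterating: T(2)=41, T(3)=-14, T(4)=95, T(5)=148, T(6)=581, T(7)=1606, T(8)=4955, T(9)=14728, T(10)=44321, T(11)=132826; answer 132826

132826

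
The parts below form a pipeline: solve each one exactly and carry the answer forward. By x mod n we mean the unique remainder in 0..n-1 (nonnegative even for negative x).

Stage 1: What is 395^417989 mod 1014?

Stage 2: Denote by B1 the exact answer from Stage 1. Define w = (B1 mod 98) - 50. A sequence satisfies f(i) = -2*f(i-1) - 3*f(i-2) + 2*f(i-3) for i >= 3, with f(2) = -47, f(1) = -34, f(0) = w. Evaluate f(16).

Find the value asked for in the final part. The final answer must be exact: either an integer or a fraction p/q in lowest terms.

Stage 1: squarings mod 1014: 395^1=395, 395^2=883, 395^4=937, 395^8=859, 395^16=703, 395^32=391, 395^64=781, 395^128=547, 395^256=79, 395^512=157, 395^1024=313, 395^2048=625, 395^4096=235, 395^8192=469, 395^16384=937, 395^32768=859, 395^65536=703, 395^131072=391, 395^262144=781; 395^417989 = 395^1 * 395^4 * 395^64 * 395^128 * 395^8192 * 395^16384 * 395^131072 * 395^262144 = 239 (mod 1014); answer 239
Stage 2: B1 = 239; w = -7; f(3) = -2*(-47) - 3*(-34) + 2*(-7) = 182; iterating: f(3)=182, f(4)=-291, f(5)=-58, f(6)=1353, f(7)=-3114, f(8)=2053, f(9)=7942, f(10)=-28271, f(11)=36822, f(12)=27053, f(13)=-221114, f(14)=434713, f(15)=-151978, f(16)=-1442411; answer -1442411

-1442411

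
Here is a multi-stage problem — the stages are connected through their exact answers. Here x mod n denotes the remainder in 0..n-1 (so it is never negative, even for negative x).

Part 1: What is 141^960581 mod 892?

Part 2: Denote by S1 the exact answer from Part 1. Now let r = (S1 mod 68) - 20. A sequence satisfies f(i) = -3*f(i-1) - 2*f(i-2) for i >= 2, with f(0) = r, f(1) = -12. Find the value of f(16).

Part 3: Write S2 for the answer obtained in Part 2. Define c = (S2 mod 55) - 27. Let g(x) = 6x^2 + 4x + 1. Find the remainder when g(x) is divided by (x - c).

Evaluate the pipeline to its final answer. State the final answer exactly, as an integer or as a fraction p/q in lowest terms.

Part 1: squarings mod 892: 141^1=141, 141^2=257, 141^4=41, 141^8=789, 141^16=797, 141^32=105, 141^64=321, 141^128=461, 141^256=225, 141^512=673, 141^1024=685, 141^2048=33, 141^4096=197, 141^8192=453, 141^16384=49, 141^32768=617, 141^65536=697, 141^131072=561, 141^262144=737, 141^524288=833; 141^960581 = 141^1 * 141^4 * 141^64 * 141^2048 * 141^8192 * 141^32768 * 141^131072 * 141^262144 * 141^524288 = 473 (mod 892); answer 473
Part 2: S1 = 473; r = 45; f(2) = -3*(-12) - 2*(45) = -54; iterating: f(2)=-54, f(3)=186, f(4)=-450, f(5)=978, f(6)=-2034, f(7)=4146, f(8)=-8370, f(9)=16818, f(10)=-33714, f(11)=67506, f(12)=-135090, f(13)=270258, f(14)=-540594, f(15)=1081266, f(16)=-2162610; answer -2162610
Part 3: S2 = -2162610; c = 18; remainder = value at the root: 6*(18)^2 + 4*(18)^1 + 1 = (1944) + (72) + (1) = 2017; answer 2017

2017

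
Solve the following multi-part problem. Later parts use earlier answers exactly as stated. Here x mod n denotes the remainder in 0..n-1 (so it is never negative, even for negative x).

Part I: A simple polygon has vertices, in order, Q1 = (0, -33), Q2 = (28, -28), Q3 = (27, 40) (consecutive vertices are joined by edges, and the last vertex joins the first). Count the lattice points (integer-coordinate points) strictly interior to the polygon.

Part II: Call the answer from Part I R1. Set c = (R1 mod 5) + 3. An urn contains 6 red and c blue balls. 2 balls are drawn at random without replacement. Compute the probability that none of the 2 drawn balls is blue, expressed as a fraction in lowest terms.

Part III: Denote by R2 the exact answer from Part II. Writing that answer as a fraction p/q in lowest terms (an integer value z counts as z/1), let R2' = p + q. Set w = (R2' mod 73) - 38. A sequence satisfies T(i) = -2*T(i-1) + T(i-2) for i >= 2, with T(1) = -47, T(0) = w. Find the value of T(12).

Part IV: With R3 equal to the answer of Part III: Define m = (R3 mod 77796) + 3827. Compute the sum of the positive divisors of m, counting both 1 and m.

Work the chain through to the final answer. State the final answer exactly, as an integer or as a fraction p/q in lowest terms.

210600

Part I: cross terms: (0*-28 - 28*-33)=924, (28*40 - 27*-28)=1876, (27*-33 - 0*40)=-891; twice the area = |1909| = 1909; area = 1909/2; boundary points = 1 + 1 + 1 = 3; strictly interior points = area - boundary/2 + 1 = 954; answer 954
Part II: R1 = 954; c = 7; total draws C(13,2) = 78; favorable C(6,2) = 15; P = 5/26; answer 5/26
Part III: R2 = 5/26; threaded value p + q = 31; w = -7; T(2) = -2*(-47) + 1*(-7) = 87; iterating: T(2)=87, T(3)=-221, T(4)=529, T(5)=-1279, T(6)=3087, T(7)=-7453, T(8)=17993, T(9)=-43439, T(10)=104871, T(11)=-253181, T(12)=611233; answer 611233
Part IV: R3 = 611233; m = 70488; 70488 = 2^3 * 3^2 * 11 * 89; sigma = (1 + 2 + 4 + 8) * (1 + 3 + 9) * (1 + 11) * (1 + 89) = 15 * 13 * 12 * 90 = 210600; answer 210600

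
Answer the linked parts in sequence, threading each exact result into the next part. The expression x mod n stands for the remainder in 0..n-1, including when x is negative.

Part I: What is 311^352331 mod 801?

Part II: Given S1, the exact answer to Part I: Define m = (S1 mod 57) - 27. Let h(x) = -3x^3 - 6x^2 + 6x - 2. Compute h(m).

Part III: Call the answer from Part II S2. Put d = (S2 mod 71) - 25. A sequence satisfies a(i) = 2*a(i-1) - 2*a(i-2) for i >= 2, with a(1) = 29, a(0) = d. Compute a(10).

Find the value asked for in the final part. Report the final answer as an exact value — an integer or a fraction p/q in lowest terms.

192

Part I: squarings mod 801: 311^1=311, 311^2=601, 311^4=751, 311^8=97, 311^16=598, 311^32=358, 311^64=4, 311^128=16, 311^256=256, 311^512=655, 311^1024=490, 311^2048=601, 311^4096=751, 311^8192=97, 311^16384=598, 311^32768=358, 311^65536=4, 311^131072=16, 311^262144=256; 311^352331 = 311^1 * 311^2 * 311^8 * 311^64 * 311^8192 * 311^16384 * 311^65536 * 311^262144 = 578 (mod 801); answer 578
Part II: S1 = 578; m = -19; -3*(-19)^3 - 6*(-19)^2 + 6*(-19)^1 - 2 = (20577) + (-2166) + (-114) + (-2) = 18295; answer 18295
Part III: S2 = 18295; d = 23; a(2) = 2*(29) - 2*(23) = 12; iterating: a(2)=12, a(3)=-34, a(4)=-92, a(5)=-116, a(6)=-48, a(7)=136, a(8)=368, a(9)=464, a(10)=192; answer 192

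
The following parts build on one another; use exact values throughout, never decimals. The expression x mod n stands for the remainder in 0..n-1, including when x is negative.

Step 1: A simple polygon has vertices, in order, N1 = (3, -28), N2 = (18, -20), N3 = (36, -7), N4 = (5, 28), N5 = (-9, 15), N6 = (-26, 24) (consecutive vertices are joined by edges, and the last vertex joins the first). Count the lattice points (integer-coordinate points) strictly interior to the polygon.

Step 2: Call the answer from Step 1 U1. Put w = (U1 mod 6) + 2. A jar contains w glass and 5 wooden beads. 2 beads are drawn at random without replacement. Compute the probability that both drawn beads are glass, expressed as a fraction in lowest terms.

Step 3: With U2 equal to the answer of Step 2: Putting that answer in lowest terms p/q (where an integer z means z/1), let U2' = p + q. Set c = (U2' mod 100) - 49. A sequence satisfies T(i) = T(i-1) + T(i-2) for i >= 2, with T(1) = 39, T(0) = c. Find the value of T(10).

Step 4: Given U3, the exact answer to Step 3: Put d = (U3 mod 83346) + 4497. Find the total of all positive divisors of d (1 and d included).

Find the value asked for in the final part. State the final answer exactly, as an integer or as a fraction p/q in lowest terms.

10044

Step 1: cross terms: (3*-20 - 18*-28)=444, (18*-7 - 36*-20)=594, (36*28 - 5*-7)=1043, (5*15 - -9*28)=327, (-9*24 - -26*15)=174, (-26*-28 - 3*24)=656; twice the area = |3238| = 3238; area = 1619; boundary points = 1 + 1 + 1 + 1 + 1 + 1 = 6; strictly interior points = area - boundary/2 + 1 = 1617; answer 1617
Step 2: U1 = 1617; w = 5; total draws C(10,2) = 45; favorable C(5,2) = 10; P = 2/9; answer 2/9
Step 3: U2 = 2/9; threaded value p + q = 11; c = -38; T(2) = 1*(39) + 1*(-38) = 1; iterating: T(2)=1, T(3)=40, T(4)=41, T(5)=81, T(6)=122, T(7)=203, T(8)=325, T(9)=528, T(10)=853; answer 853
Step 4: U3 = 853; d = 5350; 5350 = 2 * 5^2 * 107; sigma = (1 + 2) * (1 + 5 + 25) * (1 + 107) = 3 * 31 * 108 = 10044; answer 10044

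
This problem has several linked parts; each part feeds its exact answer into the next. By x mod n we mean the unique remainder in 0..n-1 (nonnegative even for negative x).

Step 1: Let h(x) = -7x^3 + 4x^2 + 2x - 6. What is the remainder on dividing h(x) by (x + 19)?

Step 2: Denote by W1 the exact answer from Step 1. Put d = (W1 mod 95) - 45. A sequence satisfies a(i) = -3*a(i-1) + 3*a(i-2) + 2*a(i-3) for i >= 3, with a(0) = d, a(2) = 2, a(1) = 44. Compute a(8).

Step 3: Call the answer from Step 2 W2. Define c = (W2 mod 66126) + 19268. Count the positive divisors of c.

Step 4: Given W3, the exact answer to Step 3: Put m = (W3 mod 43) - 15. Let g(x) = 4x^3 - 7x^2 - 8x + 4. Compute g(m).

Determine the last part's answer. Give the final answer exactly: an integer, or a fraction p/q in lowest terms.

-143

Step 1: remainder = value at the root: -7*(-19)^3 + 4*(-19)^2 + 2*(-19)^1 - 6 = (48013) + (1444) + (-38) + (-6) = 49413; answer 49413
Step 2: W1 = 49413; d = -32; a(3) = -3*(2) + 3*(44) + 2*(-32) = 62; iterating: a(3)=62, a(4)=-92, a(5)=466, a(6)=-1550, a(7)=5864, a(8)=-21310; answer -21310
Step 3: W2 = -21310; c = 64084; 64084 = 2^2 * 37 * 433; number of divisors = (2+1) * (1+1) * (1+1) = 12; answer 12
Step 4: W3 = 12; m = -3; 4*(-3)^3 - 7*(-3)^2 - 8*(-3)^1 + 4 = (-108) + (-63) + (24) + (4) = -143; answer -143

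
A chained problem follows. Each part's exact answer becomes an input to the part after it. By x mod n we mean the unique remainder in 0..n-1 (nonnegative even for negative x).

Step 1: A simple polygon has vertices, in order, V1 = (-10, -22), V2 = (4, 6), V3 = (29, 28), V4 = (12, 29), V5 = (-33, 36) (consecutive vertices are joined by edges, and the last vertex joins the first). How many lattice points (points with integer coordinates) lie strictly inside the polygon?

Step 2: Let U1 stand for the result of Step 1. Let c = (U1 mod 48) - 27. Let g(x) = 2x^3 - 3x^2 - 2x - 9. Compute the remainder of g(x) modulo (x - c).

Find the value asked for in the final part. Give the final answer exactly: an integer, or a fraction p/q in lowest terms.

Step 1: cross terms: (-10*6 - 4*-22)=28, (4*28 - 29*6)=-62, (29*29 - 12*28)=505, (12*36 - -33*29)=1389, (-33*-22 - -10*36)=1086; twice the area = |2946| = 2946; area = 1473; boundary points = 14 + 1 + 1 + 1 + 1 = 18; strictly interior points = area - boundary/2 + 1 = 1465; answer 1465
Step 2: U1 = 1465; c = -2; remainder = value at the root: 2*(-2)^3 - 3*(-2)^2 - 2*(-2)^1 - 9 = (-16) + (-12) + (4) + (-9) = -33; answer -33

-33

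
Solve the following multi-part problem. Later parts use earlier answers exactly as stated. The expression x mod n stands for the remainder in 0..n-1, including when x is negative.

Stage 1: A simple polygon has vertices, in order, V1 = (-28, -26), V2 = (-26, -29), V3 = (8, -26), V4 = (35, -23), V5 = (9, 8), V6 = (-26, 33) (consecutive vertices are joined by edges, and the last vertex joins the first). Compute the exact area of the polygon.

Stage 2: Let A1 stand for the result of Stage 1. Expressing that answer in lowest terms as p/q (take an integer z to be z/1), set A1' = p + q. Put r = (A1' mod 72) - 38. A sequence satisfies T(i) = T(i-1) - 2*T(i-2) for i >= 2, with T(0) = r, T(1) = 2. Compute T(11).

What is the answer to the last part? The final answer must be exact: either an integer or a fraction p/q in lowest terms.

Stage 1: cross terms: (-28*-29 - -26*-26)=136, (-26*-26 - 8*-29)=908, (8*-23 - 35*-26)=726, (35*8 - 9*-23)=487, (9*33 - -26*8)=505, (-26*-26 - -28*33)=1600; twice the area = |4362| = 4362; area = 2181; answer 2181
Stage 2: A1 = 2181; threaded value p + q = 2182; r = -16; T(2) = 1*(2) - 2*(-16) = 34; iterating: T(2)=34, T(3)=30, T(4)=-38, T(5)=-98, T(6)=-22, T(7)=174, T(8)=218, T(9)=-130, T(10)=-566, T(11)=-306; answer -306

-306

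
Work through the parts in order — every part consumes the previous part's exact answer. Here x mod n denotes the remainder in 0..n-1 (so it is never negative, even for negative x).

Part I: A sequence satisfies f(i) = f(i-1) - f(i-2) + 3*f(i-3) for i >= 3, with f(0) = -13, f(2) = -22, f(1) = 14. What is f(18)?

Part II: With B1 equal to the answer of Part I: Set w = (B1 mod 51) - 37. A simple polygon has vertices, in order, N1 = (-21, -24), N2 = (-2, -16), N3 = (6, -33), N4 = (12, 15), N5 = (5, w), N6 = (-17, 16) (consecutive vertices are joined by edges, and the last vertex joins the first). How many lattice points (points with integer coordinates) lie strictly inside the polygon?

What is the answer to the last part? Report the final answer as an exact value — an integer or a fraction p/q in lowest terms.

Part I: f(3) = 1*(-22) - 1*(14) + 3*(-13) = -75; iterating: f(3)=-75, f(4)=-11, f(5)=-2, f(6)=-216, f(7)=-247, f(8)=-37, f(9)=-438, f(10)=-1142, f(11)=-815, f(12)=-987, f(13)=-3598, f(14)=-5056, f(15)=-4419, f(16)=-10157, f(17)=-20906, f(18)=-24006; answer -24006
Part II: B1 = -24006; w = -22; cross terms: (-21*-16 - -2*-24)=288, (-2*-33 - 6*-16)=162, (6*15 - 12*-33)=486, (12*-22 - 5*15)=-339, (5*16 - -17*-22)=-294, (-17*-24 - -21*16)=744; twice the area = |1047| = 1047; area = 1047/2; boundary points = 1 + 1 + 6 + 1 + 2 + 4 = 15; strictly interior points = area - boundary/2 + 1 = 517; answer 517

517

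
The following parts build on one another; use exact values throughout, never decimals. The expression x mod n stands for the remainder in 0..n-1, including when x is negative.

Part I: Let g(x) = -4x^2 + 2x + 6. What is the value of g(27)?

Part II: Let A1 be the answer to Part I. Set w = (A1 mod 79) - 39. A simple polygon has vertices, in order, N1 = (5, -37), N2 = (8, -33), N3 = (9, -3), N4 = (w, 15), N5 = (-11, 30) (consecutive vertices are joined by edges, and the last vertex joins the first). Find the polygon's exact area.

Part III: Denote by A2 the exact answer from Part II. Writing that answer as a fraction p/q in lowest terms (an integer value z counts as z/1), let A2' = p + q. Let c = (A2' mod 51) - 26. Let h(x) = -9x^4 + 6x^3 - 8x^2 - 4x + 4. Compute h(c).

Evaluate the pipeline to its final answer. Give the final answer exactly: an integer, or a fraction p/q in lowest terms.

Part I: -4*(27)^2 + 2*(27)^1 + 6 = (-2916) + (54) + (6) = -2856; answer -2856
Part II: A1 = -2856; w = 28; cross terms: (5*-33 - 8*-37)=131, (8*-3 - 9*-33)=273, (9*15 - 28*-3)=219, (28*30 - -11*15)=1005, (-11*-37 - 5*30)=257; twice the area = |1885| = 1885; area = 1885/2; answer 1885/2
Part III: A2 = 1885/2; threaded value p + q = 1887; c = -26; -9*(-26)^4 + 6*(-26)^3 - 8*(-26)^2 - 4*(-26)^1 + 4 = (-4112784) + (-105456) + (-5408) + (104) + (4) = -4223540; answer -4223540

-4223540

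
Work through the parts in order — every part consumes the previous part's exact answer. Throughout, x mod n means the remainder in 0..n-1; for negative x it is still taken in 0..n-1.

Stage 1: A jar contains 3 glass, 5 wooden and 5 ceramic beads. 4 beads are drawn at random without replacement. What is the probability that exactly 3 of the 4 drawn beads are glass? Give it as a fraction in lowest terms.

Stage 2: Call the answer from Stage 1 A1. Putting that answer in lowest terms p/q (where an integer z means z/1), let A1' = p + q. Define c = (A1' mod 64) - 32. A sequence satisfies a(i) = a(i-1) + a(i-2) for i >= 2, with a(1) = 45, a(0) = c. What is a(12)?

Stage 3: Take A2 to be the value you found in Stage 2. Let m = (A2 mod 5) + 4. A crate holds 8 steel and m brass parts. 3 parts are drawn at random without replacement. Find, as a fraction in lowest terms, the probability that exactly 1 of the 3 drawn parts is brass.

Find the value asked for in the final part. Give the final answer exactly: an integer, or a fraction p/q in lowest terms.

28/55

Stage 1: total draws C(13,4) = 715; favorable C(3,3)*C(10,1) = 10; P = 2/143; answer 2/143
Stage 2: A1 = 2/143; threaded value p + q = 145; c = -15; a(2) = 1*(45) + 1*(-15) = 30; iterating: a(2)=30, a(3)=75, a(4)=105, a(5)=180, a(6)=285, a(7)=465, a(8)=750, a(9)=1215, a(10)=1965, a(11)=3180, a(12)=5145; answer 5145
Stage 3: A2 = 5145; m = 4; total draws C(12,3) = 220; favorable C(4,1)*C(8,2) = 112; P = 28/55; answer 28/55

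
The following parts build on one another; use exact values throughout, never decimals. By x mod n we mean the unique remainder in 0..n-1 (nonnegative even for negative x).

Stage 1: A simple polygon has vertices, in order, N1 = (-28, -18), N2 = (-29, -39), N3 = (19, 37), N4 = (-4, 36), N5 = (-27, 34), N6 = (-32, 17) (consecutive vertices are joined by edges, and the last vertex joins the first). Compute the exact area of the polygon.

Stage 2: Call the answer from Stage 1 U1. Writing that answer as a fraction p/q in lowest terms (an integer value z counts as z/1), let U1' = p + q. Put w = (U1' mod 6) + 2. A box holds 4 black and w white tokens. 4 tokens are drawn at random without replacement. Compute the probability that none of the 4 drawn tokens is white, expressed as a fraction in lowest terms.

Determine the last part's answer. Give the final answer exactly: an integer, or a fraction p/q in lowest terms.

Stage 1: cross terms: (-28*-39 - -29*-18)=570, (-29*37 - 19*-39)=-332, (19*36 - -4*37)=832, (-4*34 - -27*36)=836, (-27*17 - -32*34)=629, (-32*-18 - -28*17)=1052; twice the area = |3587| = 3587; area = 3587/2; answer 3587/2
Stage 2: U1 = 3587/2; threaded value p + q = 3589; w = 3; total draws C(7,4) = 35; favorable C(4,4) = 1; P = 1/35; answer 1/35

1/35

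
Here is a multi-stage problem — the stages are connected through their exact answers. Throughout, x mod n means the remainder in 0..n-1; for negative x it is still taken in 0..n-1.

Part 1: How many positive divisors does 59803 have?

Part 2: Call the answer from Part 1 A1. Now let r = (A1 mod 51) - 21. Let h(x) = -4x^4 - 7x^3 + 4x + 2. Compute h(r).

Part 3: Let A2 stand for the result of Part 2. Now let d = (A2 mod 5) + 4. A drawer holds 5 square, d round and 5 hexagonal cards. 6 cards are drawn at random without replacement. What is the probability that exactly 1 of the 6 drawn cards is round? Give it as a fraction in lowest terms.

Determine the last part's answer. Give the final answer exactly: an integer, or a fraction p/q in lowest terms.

Part 1: 59803 = 79 * 757; number of divisors = (1+1) * (1+1) = 4; answer 4
Part 2: A1 = 4; r = -17; -4*(-17)^4 - 7*(-17)^3 + 4*(-17)^1 + 2 = (-334084) + (34391) + (-68) + (2) = -299759; answer -299759
Part 3: A2 = -299759; d = 5; total draws C(15,6) = 5005; favorable C(5,1)*C(10,5) = 1260; P = 36/143; answer 36/143

36/143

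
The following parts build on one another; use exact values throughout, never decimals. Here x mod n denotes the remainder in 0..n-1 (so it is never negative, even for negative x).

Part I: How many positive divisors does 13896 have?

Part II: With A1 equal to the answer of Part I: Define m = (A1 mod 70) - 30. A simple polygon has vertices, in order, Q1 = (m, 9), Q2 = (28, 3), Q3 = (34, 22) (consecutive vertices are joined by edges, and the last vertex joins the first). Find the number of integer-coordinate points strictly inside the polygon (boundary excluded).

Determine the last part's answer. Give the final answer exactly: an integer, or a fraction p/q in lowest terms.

Part I: 13896 = 2^3 * 3^2 * 193; number of divisors = (3+1) * (2+1) * (1+1) = 24; answer 24
Part II: A1 = 24; m = -6; cross terms: (-6*3 - 28*9)=-270, (28*22 - 34*3)=514, (34*9 - -6*22)=438; twice the area = |682| = 682; area = 341; boundary points = 2 + 1 + 1 = 4; strictly interior points = area - boundary/2 + 1 = 340; answer 340

340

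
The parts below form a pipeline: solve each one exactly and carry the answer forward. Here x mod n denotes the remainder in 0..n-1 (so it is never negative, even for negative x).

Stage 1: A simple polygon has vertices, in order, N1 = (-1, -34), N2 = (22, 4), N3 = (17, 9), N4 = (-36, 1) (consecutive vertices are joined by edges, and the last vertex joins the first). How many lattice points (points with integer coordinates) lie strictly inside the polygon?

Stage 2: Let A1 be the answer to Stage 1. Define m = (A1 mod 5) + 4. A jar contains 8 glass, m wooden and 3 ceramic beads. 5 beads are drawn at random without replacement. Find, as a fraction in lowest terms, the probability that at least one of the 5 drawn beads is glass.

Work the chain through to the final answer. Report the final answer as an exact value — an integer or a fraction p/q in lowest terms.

142/143

Stage 1: cross terms: (-1*4 - 22*-34)=744, (22*9 - 17*4)=130, (17*1 - -36*9)=341, (-36*-34 - -1*1)=1225; twice the area = |2440| = 2440; area = 1220; boundary points = 1 + 5 + 1 + 35 = 42; strictly interior points = area - boundary/2 + 1 = 1200; answer 1200
Stage 2: A1 = 1200; m = 4; total draws C(15,5) = 3003; complement C(7,5) = 21; favorable 3003 - 21 = 2982; P = 142/143; answer 142/143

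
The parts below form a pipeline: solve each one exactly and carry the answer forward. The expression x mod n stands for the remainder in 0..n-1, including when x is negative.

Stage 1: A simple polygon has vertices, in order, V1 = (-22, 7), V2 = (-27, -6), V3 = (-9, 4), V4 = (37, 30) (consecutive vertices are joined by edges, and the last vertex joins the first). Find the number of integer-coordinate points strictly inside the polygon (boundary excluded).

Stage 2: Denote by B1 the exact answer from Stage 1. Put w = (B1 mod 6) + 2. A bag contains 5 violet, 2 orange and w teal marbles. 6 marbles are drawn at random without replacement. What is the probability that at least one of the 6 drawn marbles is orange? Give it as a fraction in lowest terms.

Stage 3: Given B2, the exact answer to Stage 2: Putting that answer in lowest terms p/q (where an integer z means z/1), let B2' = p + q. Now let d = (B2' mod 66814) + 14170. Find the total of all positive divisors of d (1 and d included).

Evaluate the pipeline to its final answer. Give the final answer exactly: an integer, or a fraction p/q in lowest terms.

Stage 1: cross terms: (-22*-6 - -27*7)=321, (-27*4 - -9*-6)=-162, (-9*30 - 37*4)=-418, (37*7 - -22*30)=919; twice the area = |660| = 660; area = 330; boundary points = 1 + 2 + 2 + 1 = 6; strictly interior points = area - boundary/2 + 1 = 328; answer 328
Stage 2: B1 = 328; w = 6; total draws C(13,6) = 1716; complement C(11,6) = 462; favorable 1716 - 462 = 1254; P = 19/26; answer 19/26
Stage 3: B2 = 19/26; threaded value p + q = 45; d = 14215; 14215 = 5 * 2843; sigma = (1 + 5) * (1 + 2843) = 6 * 2844 = 17064; answer 17064

17064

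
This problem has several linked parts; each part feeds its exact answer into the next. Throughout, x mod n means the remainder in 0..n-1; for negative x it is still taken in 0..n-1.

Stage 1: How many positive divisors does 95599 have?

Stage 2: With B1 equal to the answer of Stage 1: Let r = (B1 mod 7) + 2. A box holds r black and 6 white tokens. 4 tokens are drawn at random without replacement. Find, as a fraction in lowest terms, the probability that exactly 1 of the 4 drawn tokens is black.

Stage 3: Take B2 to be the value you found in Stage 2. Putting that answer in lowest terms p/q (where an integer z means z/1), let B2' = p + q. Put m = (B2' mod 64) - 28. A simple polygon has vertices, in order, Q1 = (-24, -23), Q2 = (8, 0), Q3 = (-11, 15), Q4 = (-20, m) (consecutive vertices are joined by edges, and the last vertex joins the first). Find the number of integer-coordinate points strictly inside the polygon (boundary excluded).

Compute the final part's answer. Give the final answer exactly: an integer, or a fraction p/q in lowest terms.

406

Stage 1: 95599 = 7^2 * 1951; number of divisors = (2+1) * (1+1) = 6; answer 6
Stage 2: B1 = 6; r = 8; total draws C(14,4) = 1001; favorable C(8,1)*C(6,3) = 160; P = 160/1001; answer 160/1001
Stage 3: B2 = 160/1001; threaded value p + q = 1161; m = -19; cross terms: (-24*0 - 8*-23)=184, (8*15 - -11*0)=120, (-11*-19 - -20*15)=509, (-20*-23 - -24*-19)=4; twice the area = |817| = 817; area = 817/2; boundary points = 1 + 1 + 1 + 4 = 7; strictly interior points = area - boundary/2 + 1 = 406; answer 406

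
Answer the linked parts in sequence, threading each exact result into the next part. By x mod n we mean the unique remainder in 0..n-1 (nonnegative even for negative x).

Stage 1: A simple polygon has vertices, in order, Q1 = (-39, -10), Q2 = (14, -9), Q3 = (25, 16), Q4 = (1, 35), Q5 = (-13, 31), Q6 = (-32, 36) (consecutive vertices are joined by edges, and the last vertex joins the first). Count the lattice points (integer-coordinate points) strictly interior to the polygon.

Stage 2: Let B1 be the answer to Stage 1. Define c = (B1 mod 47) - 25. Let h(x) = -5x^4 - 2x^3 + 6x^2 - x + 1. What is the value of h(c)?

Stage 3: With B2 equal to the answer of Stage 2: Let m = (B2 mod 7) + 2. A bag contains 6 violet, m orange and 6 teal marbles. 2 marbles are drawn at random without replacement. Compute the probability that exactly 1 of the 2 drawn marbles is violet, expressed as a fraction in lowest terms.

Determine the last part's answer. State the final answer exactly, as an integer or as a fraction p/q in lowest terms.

Stage 1: cross terms: (-39*-9 - 14*-10)=491, (14*16 - 25*-9)=449, (25*35 - 1*16)=859, (1*31 - -13*35)=486, (-13*36 - -32*31)=524, (-32*-10 - -39*36)=1724; twice the area = |4533| = 4533; area = 4533/2; boundary points = 1 + 1 + 1 + 2 + 1 + 1 = 7; strictly interior points = area - boundary/2 + 1 = 2264; answer 2264
Stage 2: B1 = 2264; c = -17; -5*(-17)^4 - 2*(-17)^3 + 6*(-17)^2 - 1*(-17)^1 + 1 = (-417605) + (9826) + (1734) + (17) + (1) = -406027; answer -406027
Stage 3: B2 = -406027; m = 3; total draws C(15,2) = 105; favorable C(6,1)*C(9,1) = 54; P = 18/35; answer 18/35

18/35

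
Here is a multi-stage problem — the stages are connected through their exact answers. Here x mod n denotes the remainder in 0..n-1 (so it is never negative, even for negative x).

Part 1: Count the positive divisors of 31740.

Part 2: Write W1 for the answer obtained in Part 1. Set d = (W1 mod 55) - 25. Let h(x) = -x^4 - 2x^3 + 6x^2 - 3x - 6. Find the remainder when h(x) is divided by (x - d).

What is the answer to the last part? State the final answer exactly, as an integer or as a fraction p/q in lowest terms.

Part 1: 31740 = 2^2 * 3 * 5 * 23^2; number of divisors = (2+1) * (1+1) * (1+1) * (2+1) = 36; answer 36
Part 2: W1 = 36; d = 11; remainder = value at the root: -1*(11)^4 - 2*(11)^3 + 6*(11)^2 - 3*(11)^1 - 6 = (-14641) + (-2662) + (726) + (-33) + (-6) = -16616; answer -16616

-16616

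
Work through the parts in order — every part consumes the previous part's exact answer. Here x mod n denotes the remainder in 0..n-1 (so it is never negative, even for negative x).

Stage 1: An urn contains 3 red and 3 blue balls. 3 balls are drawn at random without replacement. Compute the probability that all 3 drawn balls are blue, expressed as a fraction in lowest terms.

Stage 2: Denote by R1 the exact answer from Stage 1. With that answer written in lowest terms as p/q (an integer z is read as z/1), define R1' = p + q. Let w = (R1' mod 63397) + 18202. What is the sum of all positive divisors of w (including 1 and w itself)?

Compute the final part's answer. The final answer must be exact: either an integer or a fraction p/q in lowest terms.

18224

Stage 1: total draws C(6,3) = 20; favorable C(3,3) = 1; P = 1/20; answer 1/20
Stage 2: R1 = 1/20; threaded value p + q = 21; w = 18223; 18223 is prime, so its only divisors are 1 and 18223; sigma = 1 + 18223 = 18224; answer 18224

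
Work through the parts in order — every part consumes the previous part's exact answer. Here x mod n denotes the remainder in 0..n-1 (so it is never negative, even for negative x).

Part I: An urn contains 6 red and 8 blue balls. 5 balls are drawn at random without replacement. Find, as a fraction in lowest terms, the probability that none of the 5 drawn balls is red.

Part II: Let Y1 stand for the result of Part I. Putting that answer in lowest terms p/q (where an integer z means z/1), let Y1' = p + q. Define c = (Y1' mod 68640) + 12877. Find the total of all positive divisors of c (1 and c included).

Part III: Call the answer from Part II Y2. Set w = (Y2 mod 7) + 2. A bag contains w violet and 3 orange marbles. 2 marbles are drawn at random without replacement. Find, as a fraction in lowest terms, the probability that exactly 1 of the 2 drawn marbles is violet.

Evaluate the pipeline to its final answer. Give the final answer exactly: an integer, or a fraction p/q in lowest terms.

Part I: total draws C(14,5) = 2002; favorable C(8,5) = 56; P = 4/143; answer 4/143
Part II: Y1 = 4/143; threaded value p + q = 147; c = 13024; 13024 = 2^5 * 11 * 37; sigma = (1 + 2 + 4 + 8 + 16 + 32) * (1 + 11) * (1 + 37) = 63 * 12 * 38 = 28728; answer 28728
Part III: Y2 = 28728; w = 2; total draws C(5,2) = 10; favorable C(2,1)*C(3,1) = 6; P = 3/5; answer 3/5

3/5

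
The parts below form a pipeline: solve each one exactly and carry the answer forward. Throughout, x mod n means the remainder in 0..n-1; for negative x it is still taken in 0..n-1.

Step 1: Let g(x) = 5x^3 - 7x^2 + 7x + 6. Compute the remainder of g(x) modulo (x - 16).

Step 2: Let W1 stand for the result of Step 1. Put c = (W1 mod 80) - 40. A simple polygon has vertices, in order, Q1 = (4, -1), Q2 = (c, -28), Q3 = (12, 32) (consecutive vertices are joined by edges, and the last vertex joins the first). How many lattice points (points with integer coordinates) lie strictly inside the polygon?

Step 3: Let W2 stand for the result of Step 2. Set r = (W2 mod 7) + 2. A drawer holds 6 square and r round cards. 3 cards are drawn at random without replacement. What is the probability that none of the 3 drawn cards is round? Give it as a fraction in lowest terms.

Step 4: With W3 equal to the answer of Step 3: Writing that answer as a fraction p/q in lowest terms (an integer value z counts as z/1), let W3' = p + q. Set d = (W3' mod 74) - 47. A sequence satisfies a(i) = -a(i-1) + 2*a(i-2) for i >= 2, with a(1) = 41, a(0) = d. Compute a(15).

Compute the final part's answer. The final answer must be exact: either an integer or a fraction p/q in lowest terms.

753659

Step 1: remainder = value at the root: 5*(16)^3 - 7*(16)^2 + 7*(16)^1 + 6 = (20480) + (-1792) + (112) + (6) = 18806; answer 18806
Step 2: W1 = 18806; c = -34; cross terms: (4*-28 - -34*-1)=-146, (-34*32 - 12*-28)=-752, (12*-1 - 4*32)=-140; twice the area = |-1038| = 1038; area = 519; boundary points = 1 + 2 + 1 = 4; strictly interior points = area - boundary/2 + 1 = 518; answer 518
Step 3: W2 = 518; r = 2; total draws C(8,3) = 56; favorable C(6,3) = 20; P = 5/14; answer 5/14
Step 4: W3 = 5/14; threaded value p + q = 19; d = -28; a(2) = -1*(41) + 2*(-28) = -97; iterating: a(2)=-97, a(3)=179, a(4)=-373, a(5)=731, a(6)=-1477, a(7)=2939, a(8)=-5893, a(9)=11771, a(10)=-23557, a(11)=47099, a(12)=-94213, a(13)=188411, a(14)=-376837, a(15)=753659; answer 753659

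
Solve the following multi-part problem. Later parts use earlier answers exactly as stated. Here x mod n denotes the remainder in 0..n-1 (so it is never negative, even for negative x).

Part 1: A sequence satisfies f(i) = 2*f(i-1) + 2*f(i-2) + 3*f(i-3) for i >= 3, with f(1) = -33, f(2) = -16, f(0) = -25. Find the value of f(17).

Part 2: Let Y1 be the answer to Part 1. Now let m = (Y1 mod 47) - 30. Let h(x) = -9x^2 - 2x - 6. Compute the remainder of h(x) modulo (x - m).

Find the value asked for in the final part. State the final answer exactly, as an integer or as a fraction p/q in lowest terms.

Part 1: f(3) = 2*(-16) + 2*(-33) + 3*(-25) = -173; iterating: f(3)=-173, f(4)=-477, f(5)=-1348, f(6)=-4169, f(7)=-12465, f(8)=-37312, f(9)=-112061, f(10)=-336141, f(11)=-1008340, f(12)=-3025145, f(13)=-9075393, f(14)=-27226096, f(15)=-81678413, f(16)=-245035197, f(17)=-735105508; answer -735105508
Part 2: Y1 = -735105508; m = -17; remainder = value at the root: -9*(-17)^2 - 2*(-17)^1 - 6 = (-2601) + (34) + (-6) = -2573; answer -2573

-2573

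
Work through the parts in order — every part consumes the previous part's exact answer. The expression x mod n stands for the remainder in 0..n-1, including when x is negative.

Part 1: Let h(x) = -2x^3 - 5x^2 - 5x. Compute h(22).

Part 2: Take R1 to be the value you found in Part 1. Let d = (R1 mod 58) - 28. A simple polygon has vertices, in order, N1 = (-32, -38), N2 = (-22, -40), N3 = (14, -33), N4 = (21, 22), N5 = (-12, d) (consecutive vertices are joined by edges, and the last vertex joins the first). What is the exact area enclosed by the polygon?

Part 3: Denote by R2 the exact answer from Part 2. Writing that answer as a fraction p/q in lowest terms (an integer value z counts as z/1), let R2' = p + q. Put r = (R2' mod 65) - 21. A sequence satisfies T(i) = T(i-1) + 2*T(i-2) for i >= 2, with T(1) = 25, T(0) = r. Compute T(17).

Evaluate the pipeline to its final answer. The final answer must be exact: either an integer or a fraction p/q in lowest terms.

393235

Part 1: -2*(22)^3 - 5*(22)^2 - 5*(22)^1 = (-21296) + (-2420) + (-110) = -23826; answer -23826
Part 2: R1 = -23826; d = -16; cross terms: (-32*-40 - -22*-38)=444, (-22*-33 - 14*-40)=1286, (14*22 - 21*-33)=1001, (21*-16 - -12*22)=-72, (-12*-38 - -32*-16)=-56; twice the area = |2603| = 2603; area = 2603/2; answer 2603/2
Part 3: R2 = 2603/2; threaded value p + q = 2605; r = -16; T(2) = 1*(25) + 2*(-16) = -7; iterating: T(2)=-7, T(3)=43, T(4)=29, T(5)=115, T(6)=173, T(7)=403, T(8)=749, T(9)=1555, T(10)=3053, T(11)=6163, T(12)=12269, T(13)=24595, T(14)=49133, T(15)=98323, T(16)=196589, T(17)=393235; answer 393235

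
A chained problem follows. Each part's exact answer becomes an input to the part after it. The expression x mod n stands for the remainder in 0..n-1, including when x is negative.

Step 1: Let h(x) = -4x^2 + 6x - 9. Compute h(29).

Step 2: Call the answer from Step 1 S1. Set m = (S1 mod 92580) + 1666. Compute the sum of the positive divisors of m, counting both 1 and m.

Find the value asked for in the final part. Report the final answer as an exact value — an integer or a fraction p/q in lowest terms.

138240

Step 1: -4*(29)^2 + 6*(29)^1 - 9 = (-3364) + (174) + (-9) = -3199; answer -3199
Step 2: S1 = -3199; m = 91047; 91047 = 3 * 11 * 31 * 89; sigma = (1 + 3) * (1 + 11) * (1 + 31) * (1 + 89) = 4 * 12 * 32 * 90 = 138240; answer 138240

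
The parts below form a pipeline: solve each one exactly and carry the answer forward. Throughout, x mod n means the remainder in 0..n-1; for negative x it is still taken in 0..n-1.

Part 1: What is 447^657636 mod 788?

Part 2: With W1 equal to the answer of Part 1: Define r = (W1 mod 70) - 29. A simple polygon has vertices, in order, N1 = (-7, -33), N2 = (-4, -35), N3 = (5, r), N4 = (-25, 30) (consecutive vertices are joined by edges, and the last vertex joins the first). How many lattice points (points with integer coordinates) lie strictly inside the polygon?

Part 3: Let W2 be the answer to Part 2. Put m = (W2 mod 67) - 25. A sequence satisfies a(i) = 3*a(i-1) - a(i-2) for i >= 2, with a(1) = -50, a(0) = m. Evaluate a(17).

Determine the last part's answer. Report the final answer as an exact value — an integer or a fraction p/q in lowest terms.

Part 1: squarings mod 788: 447^1=447, 447^2=445, 447^4=237, 447^8=221, 447^16=773, 447^32=225, 447^64=193, 447^128=213, 447^256=453, 447^512=329, 447^1024=285, 447^2048=61, 447^4096=569, 447^8192=681, 447^16384=417, 447^32768=529, 447^65536=101, 447^131072=745, 447^262144=273, 447^524288=457; 447^657636 = 447^4 * 447^32 * 447^64 * 447^128 * 447^2048 * 447^131072 * 447^524288 = 361 (mod 788); answer 361
Part 2: W1 = 361; r = -18; cross terms: (-7*-35 - -4*-33)=113, (-4*-18 - 5*-35)=247, (5*30 - -25*-18)=-300, (-25*-33 - -7*30)=1035; twice the area = |1095| = 1095; area = 1095/2; boundary points = 1 + 1 + 6 + 9 = 17; strictly interior points = area - boundary/2 + 1 = 540; answer 540
Part 3: W2 = 540; m = -21; a(2) = 3*(-50) - 1*(-21) = -129; iterating: a(2)=-129, a(3)=-337, a(4)=-882, a(5)=-2309, a(6)=-6045, a(7)=-15826, a(8)=-41433, a(9)=-108473, a(10)=-283986, a(11)=-743485, a(12)=-1946469, a(13)=-5095922, a(14)=-13341297, a(15)=-34927969, a(16)=-91442610, a(17)=-239399861; answer -239399861

-239399861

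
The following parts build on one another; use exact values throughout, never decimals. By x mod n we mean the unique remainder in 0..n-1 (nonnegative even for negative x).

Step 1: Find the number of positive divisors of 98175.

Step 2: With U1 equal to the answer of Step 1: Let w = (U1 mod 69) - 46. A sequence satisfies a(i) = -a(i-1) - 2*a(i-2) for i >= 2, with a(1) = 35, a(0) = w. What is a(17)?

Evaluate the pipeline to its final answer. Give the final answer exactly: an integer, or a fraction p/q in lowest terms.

9857

Step 1: 98175 = 3 * 5^2 * 7 * 11 * 17; number of divisors = (1+1) * (2+1) * (1+1) * (1+1) * (1+1) = 48; answer 48
Step 2: U1 = 48; w = 2; a(2) = -1*(35) - 2*(2) = -39; iterating: a(2)=-39, a(3)=-31, a(4)=109, a(5)=-47, a(6)=-171, a(7)=265, a(8)=77, a(9)=-607, a(10)=453, a(11)=761, a(12)=-1667, a(13)=145, a(14)=3189, a(15)=-3479, a(16)=-2899, a(17)=9857; answer 9857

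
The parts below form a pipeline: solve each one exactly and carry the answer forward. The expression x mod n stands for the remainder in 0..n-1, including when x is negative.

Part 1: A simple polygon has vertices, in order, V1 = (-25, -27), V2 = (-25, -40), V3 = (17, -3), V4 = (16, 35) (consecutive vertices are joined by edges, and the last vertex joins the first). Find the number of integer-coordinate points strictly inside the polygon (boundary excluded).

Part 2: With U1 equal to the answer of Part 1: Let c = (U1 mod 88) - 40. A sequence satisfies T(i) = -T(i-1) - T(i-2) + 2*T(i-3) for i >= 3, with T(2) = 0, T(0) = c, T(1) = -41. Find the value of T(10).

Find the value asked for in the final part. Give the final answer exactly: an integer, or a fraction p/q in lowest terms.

Part 1: cross terms: (-25*-40 - -25*-27)=325, (-25*-3 - 17*-40)=755, (17*35 - 16*-3)=643, (16*-27 - -25*35)=443; twice the area = |2166| = 2166; area = 1083; boundary points = 13 + 1 + 1 + 1 = 16; strictly interior points = area - boundary/2 + 1 = 1076; answer 1076
Part 2: U1 = 1076; c = -20; T(3) = -1*(0) - 1*(-41) + 2*(-20) = 1; iterating: T(3)=1, T(4)=-83, T(5)=82, T(6)=3, T(7)=-251, T(8)=412, T(9)=-155, T(10)=-759; answer -759

-759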